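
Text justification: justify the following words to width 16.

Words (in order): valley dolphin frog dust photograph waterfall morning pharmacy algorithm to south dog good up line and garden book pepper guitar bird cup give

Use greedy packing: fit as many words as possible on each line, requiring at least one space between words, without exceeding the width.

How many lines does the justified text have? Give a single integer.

Answer: 11

Derivation:
Line 1: ['valley', 'dolphin'] (min_width=14, slack=2)
Line 2: ['frog', 'dust'] (min_width=9, slack=7)
Line 3: ['photograph'] (min_width=10, slack=6)
Line 4: ['waterfall'] (min_width=9, slack=7)
Line 5: ['morning', 'pharmacy'] (min_width=16, slack=0)
Line 6: ['algorithm', 'to'] (min_width=12, slack=4)
Line 7: ['south', 'dog', 'good'] (min_width=14, slack=2)
Line 8: ['up', 'line', 'and'] (min_width=11, slack=5)
Line 9: ['garden', 'book'] (min_width=11, slack=5)
Line 10: ['pepper', 'guitar'] (min_width=13, slack=3)
Line 11: ['bird', 'cup', 'give'] (min_width=13, slack=3)
Total lines: 11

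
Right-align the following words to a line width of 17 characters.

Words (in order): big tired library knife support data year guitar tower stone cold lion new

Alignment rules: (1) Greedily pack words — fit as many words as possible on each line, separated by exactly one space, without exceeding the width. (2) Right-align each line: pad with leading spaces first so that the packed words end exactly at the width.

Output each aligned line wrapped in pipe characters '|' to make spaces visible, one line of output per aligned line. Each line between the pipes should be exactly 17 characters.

Line 1: ['big', 'tired', 'library'] (min_width=17, slack=0)
Line 2: ['knife', 'support'] (min_width=13, slack=4)
Line 3: ['data', 'year', 'guitar'] (min_width=16, slack=1)
Line 4: ['tower', 'stone', 'cold'] (min_width=16, slack=1)
Line 5: ['lion', 'new'] (min_width=8, slack=9)

Answer: |big tired library|
|    knife support|
| data year guitar|
| tower stone cold|
|         lion new|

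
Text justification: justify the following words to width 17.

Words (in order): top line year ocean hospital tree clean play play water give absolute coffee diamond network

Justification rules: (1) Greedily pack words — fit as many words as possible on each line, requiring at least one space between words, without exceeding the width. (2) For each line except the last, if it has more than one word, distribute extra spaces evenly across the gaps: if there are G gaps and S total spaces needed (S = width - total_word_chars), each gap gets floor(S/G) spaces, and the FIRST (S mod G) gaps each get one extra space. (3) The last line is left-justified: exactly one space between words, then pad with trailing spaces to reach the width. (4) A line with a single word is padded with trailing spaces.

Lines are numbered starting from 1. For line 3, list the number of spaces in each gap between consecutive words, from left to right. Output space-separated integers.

Line 1: ['top', 'line', 'year'] (min_width=13, slack=4)
Line 2: ['ocean', 'hospital'] (min_width=14, slack=3)
Line 3: ['tree', 'clean', 'play'] (min_width=15, slack=2)
Line 4: ['play', 'water', 'give'] (min_width=15, slack=2)
Line 5: ['absolute', 'coffee'] (min_width=15, slack=2)
Line 6: ['diamond', 'network'] (min_width=15, slack=2)

Answer: 2 2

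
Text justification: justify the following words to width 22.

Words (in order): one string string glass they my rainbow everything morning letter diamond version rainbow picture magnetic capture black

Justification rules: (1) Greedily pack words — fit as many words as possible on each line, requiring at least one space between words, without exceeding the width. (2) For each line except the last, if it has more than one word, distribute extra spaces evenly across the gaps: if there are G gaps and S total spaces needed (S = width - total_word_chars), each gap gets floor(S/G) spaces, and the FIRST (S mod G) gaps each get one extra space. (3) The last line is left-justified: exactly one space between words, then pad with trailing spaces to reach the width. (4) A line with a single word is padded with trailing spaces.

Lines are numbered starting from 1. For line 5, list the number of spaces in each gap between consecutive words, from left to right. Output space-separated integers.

Line 1: ['one', 'string', 'string'] (min_width=17, slack=5)
Line 2: ['glass', 'they', 'my', 'rainbow'] (min_width=21, slack=1)
Line 3: ['everything', 'morning'] (min_width=18, slack=4)
Line 4: ['letter', 'diamond', 'version'] (min_width=22, slack=0)
Line 5: ['rainbow', 'picture'] (min_width=15, slack=7)
Line 6: ['magnetic', 'capture', 'black'] (min_width=22, slack=0)

Answer: 8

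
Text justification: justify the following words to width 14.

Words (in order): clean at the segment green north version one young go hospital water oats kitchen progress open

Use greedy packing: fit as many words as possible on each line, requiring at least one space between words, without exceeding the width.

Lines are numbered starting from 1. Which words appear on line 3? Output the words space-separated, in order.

Line 1: ['clean', 'at', 'the'] (min_width=12, slack=2)
Line 2: ['segment', 'green'] (min_width=13, slack=1)
Line 3: ['north', 'version'] (min_width=13, slack=1)
Line 4: ['one', 'young', 'go'] (min_width=12, slack=2)
Line 5: ['hospital', 'water'] (min_width=14, slack=0)
Line 6: ['oats', 'kitchen'] (min_width=12, slack=2)
Line 7: ['progress', 'open'] (min_width=13, slack=1)

Answer: north version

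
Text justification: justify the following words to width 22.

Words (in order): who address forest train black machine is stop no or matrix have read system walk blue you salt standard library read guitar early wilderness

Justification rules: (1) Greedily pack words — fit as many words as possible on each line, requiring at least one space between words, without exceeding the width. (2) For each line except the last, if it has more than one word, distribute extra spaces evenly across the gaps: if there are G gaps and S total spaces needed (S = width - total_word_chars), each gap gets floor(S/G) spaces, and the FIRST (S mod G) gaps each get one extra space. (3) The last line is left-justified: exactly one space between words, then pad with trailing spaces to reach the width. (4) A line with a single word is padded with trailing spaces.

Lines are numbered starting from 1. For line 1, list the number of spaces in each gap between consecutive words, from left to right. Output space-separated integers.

Answer: 3 3

Derivation:
Line 1: ['who', 'address', 'forest'] (min_width=18, slack=4)
Line 2: ['train', 'black', 'machine', 'is'] (min_width=22, slack=0)
Line 3: ['stop', 'no', 'or', 'matrix', 'have'] (min_width=22, slack=0)
Line 4: ['read', 'system', 'walk', 'blue'] (min_width=21, slack=1)
Line 5: ['you', 'salt', 'standard'] (min_width=17, slack=5)
Line 6: ['library', 'read', 'guitar'] (min_width=19, slack=3)
Line 7: ['early', 'wilderness'] (min_width=16, slack=6)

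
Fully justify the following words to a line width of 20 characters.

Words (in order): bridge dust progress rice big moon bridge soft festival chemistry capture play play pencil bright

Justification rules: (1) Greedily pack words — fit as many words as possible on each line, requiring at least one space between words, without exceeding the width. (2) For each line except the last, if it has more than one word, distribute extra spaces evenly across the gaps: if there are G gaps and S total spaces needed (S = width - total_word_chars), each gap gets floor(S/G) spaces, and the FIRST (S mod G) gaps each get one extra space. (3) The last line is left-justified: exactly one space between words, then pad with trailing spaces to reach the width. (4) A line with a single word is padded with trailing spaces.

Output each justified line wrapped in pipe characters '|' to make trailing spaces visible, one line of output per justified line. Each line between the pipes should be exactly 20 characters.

Answer: |bridge dust progress|
|rice big moon bridge|
|soft        festival|
|chemistry    capture|
|play   play   pencil|
|bright              |

Derivation:
Line 1: ['bridge', 'dust', 'progress'] (min_width=20, slack=0)
Line 2: ['rice', 'big', 'moon', 'bridge'] (min_width=20, slack=0)
Line 3: ['soft', 'festival'] (min_width=13, slack=7)
Line 4: ['chemistry', 'capture'] (min_width=17, slack=3)
Line 5: ['play', 'play', 'pencil'] (min_width=16, slack=4)
Line 6: ['bright'] (min_width=6, slack=14)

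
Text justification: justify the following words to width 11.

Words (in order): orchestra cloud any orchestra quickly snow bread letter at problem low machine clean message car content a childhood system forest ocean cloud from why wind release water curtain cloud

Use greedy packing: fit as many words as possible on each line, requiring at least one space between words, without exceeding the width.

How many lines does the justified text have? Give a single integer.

Answer: 21

Derivation:
Line 1: ['orchestra'] (min_width=9, slack=2)
Line 2: ['cloud', 'any'] (min_width=9, slack=2)
Line 3: ['orchestra'] (min_width=9, slack=2)
Line 4: ['quickly'] (min_width=7, slack=4)
Line 5: ['snow', 'bread'] (min_width=10, slack=1)
Line 6: ['letter', 'at'] (min_width=9, slack=2)
Line 7: ['problem', 'low'] (min_width=11, slack=0)
Line 8: ['machine'] (min_width=7, slack=4)
Line 9: ['clean'] (min_width=5, slack=6)
Line 10: ['message', 'car'] (min_width=11, slack=0)
Line 11: ['content', 'a'] (min_width=9, slack=2)
Line 12: ['childhood'] (min_width=9, slack=2)
Line 13: ['system'] (min_width=6, slack=5)
Line 14: ['forest'] (min_width=6, slack=5)
Line 15: ['ocean', 'cloud'] (min_width=11, slack=0)
Line 16: ['from', 'why'] (min_width=8, slack=3)
Line 17: ['wind'] (min_width=4, slack=7)
Line 18: ['release'] (min_width=7, slack=4)
Line 19: ['water'] (min_width=5, slack=6)
Line 20: ['curtain'] (min_width=7, slack=4)
Line 21: ['cloud'] (min_width=5, slack=6)
Total lines: 21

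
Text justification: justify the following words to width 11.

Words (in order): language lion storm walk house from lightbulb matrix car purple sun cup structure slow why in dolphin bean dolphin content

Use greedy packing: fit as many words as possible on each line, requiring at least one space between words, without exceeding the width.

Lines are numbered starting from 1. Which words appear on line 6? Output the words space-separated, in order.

Line 1: ['language'] (min_width=8, slack=3)
Line 2: ['lion', 'storm'] (min_width=10, slack=1)
Line 3: ['walk', 'house'] (min_width=10, slack=1)
Line 4: ['from'] (min_width=4, slack=7)
Line 5: ['lightbulb'] (min_width=9, slack=2)
Line 6: ['matrix', 'car'] (min_width=10, slack=1)
Line 7: ['purple', 'sun'] (min_width=10, slack=1)
Line 8: ['cup'] (min_width=3, slack=8)
Line 9: ['structure'] (min_width=9, slack=2)
Line 10: ['slow', 'why', 'in'] (min_width=11, slack=0)
Line 11: ['dolphin'] (min_width=7, slack=4)
Line 12: ['bean'] (min_width=4, slack=7)
Line 13: ['dolphin'] (min_width=7, slack=4)
Line 14: ['content'] (min_width=7, slack=4)

Answer: matrix car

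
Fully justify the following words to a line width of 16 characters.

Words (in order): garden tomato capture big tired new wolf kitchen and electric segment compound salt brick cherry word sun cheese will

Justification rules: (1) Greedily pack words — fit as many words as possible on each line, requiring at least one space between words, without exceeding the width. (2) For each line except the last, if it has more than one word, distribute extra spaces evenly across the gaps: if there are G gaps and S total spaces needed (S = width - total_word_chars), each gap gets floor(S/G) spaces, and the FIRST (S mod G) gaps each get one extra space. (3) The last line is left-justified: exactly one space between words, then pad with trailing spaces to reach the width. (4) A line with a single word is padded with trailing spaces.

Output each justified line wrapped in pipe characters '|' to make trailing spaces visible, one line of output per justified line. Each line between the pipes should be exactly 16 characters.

Answer: |garden    tomato|
|capture      big|
|tired  new  wolf|
|kitchen      and|
|electric segment|
|compound    salt|
|brick     cherry|
|word  sun cheese|
|will            |

Derivation:
Line 1: ['garden', 'tomato'] (min_width=13, slack=3)
Line 2: ['capture', 'big'] (min_width=11, slack=5)
Line 3: ['tired', 'new', 'wolf'] (min_width=14, slack=2)
Line 4: ['kitchen', 'and'] (min_width=11, slack=5)
Line 5: ['electric', 'segment'] (min_width=16, slack=0)
Line 6: ['compound', 'salt'] (min_width=13, slack=3)
Line 7: ['brick', 'cherry'] (min_width=12, slack=4)
Line 8: ['word', 'sun', 'cheese'] (min_width=15, slack=1)
Line 9: ['will'] (min_width=4, slack=12)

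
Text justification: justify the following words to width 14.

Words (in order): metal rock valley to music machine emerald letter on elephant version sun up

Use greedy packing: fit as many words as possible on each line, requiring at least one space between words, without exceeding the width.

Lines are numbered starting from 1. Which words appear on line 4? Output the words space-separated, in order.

Answer: emerald letter

Derivation:
Line 1: ['metal', 'rock'] (min_width=10, slack=4)
Line 2: ['valley', 'to'] (min_width=9, slack=5)
Line 3: ['music', 'machine'] (min_width=13, slack=1)
Line 4: ['emerald', 'letter'] (min_width=14, slack=0)
Line 5: ['on', 'elephant'] (min_width=11, slack=3)
Line 6: ['version', 'sun', 'up'] (min_width=14, slack=0)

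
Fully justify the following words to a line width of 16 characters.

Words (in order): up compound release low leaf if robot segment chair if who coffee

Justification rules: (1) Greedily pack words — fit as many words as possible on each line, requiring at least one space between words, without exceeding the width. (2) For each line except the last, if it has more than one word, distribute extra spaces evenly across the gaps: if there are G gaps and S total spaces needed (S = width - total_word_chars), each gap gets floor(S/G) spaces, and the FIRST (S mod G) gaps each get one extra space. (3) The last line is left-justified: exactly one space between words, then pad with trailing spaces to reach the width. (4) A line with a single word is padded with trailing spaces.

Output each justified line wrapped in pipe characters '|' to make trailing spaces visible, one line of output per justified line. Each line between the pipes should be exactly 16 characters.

Answer: |up      compound|
|release low leaf|
|if robot segment|
|chair   if   who|
|coffee          |

Derivation:
Line 1: ['up', 'compound'] (min_width=11, slack=5)
Line 2: ['release', 'low', 'leaf'] (min_width=16, slack=0)
Line 3: ['if', 'robot', 'segment'] (min_width=16, slack=0)
Line 4: ['chair', 'if', 'who'] (min_width=12, slack=4)
Line 5: ['coffee'] (min_width=6, slack=10)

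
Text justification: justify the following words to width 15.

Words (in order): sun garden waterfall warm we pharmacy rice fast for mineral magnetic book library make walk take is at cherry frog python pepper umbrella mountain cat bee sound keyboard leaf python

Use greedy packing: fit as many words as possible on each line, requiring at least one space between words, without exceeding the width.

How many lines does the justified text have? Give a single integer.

Answer: 15

Derivation:
Line 1: ['sun', 'garden'] (min_width=10, slack=5)
Line 2: ['waterfall', 'warm'] (min_width=14, slack=1)
Line 3: ['we', 'pharmacy'] (min_width=11, slack=4)
Line 4: ['rice', 'fast', 'for'] (min_width=13, slack=2)
Line 5: ['mineral'] (min_width=7, slack=8)
Line 6: ['magnetic', 'book'] (min_width=13, slack=2)
Line 7: ['library', 'make'] (min_width=12, slack=3)
Line 8: ['walk', 'take', 'is', 'at'] (min_width=15, slack=0)
Line 9: ['cherry', 'frog'] (min_width=11, slack=4)
Line 10: ['python', 'pepper'] (min_width=13, slack=2)
Line 11: ['umbrella'] (min_width=8, slack=7)
Line 12: ['mountain', 'cat'] (min_width=12, slack=3)
Line 13: ['bee', 'sound'] (min_width=9, slack=6)
Line 14: ['keyboard', 'leaf'] (min_width=13, slack=2)
Line 15: ['python'] (min_width=6, slack=9)
Total lines: 15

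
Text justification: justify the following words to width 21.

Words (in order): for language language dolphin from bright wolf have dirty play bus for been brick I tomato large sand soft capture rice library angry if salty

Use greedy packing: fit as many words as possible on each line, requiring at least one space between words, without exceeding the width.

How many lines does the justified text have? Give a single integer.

Line 1: ['for', 'language', 'language'] (min_width=21, slack=0)
Line 2: ['dolphin', 'from', 'bright'] (min_width=19, slack=2)
Line 3: ['wolf', 'have', 'dirty', 'play'] (min_width=20, slack=1)
Line 4: ['bus', 'for', 'been', 'brick', 'I'] (min_width=20, slack=1)
Line 5: ['tomato', 'large', 'sand'] (min_width=17, slack=4)
Line 6: ['soft', 'capture', 'rice'] (min_width=17, slack=4)
Line 7: ['library', 'angry', 'if'] (min_width=16, slack=5)
Line 8: ['salty'] (min_width=5, slack=16)
Total lines: 8

Answer: 8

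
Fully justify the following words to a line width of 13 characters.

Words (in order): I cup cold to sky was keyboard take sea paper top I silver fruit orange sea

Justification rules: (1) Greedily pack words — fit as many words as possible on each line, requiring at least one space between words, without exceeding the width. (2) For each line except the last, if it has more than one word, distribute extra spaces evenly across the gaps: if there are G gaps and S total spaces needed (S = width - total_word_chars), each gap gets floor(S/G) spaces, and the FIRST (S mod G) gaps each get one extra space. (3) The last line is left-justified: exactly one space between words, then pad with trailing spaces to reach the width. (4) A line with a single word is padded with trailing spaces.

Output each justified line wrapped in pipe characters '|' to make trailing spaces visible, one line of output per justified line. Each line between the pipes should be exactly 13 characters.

Line 1: ['I', 'cup', 'cold', 'to'] (min_width=13, slack=0)
Line 2: ['sky', 'was'] (min_width=7, slack=6)
Line 3: ['keyboard', 'take'] (min_width=13, slack=0)
Line 4: ['sea', 'paper', 'top'] (min_width=13, slack=0)
Line 5: ['I', 'silver'] (min_width=8, slack=5)
Line 6: ['fruit', 'orange'] (min_width=12, slack=1)
Line 7: ['sea'] (min_width=3, slack=10)

Answer: |I cup cold to|
|sky       was|
|keyboard take|
|sea paper top|
|I      silver|
|fruit  orange|
|sea          |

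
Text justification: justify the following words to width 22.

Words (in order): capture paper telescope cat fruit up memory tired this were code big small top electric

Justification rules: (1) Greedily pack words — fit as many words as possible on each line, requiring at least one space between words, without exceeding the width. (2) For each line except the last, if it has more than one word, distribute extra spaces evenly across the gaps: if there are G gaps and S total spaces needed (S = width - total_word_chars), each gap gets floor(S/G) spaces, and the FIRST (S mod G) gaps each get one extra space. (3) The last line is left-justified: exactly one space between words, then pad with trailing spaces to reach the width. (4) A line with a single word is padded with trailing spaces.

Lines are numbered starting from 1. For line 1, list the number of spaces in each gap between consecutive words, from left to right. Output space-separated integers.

Answer: 10

Derivation:
Line 1: ['capture', 'paper'] (min_width=13, slack=9)
Line 2: ['telescope', 'cat', 'fruit', 'up'] (min_width=22, slack=0)
Line 3: ['memory', 'tired', 'this', 'were'] (min_width=22, slack=0)
Line 4: ['code', 'big', 'small', 'top'] (min_width=18, slack=4)
Line 5: ['electric'] (min_width=8, slack=14)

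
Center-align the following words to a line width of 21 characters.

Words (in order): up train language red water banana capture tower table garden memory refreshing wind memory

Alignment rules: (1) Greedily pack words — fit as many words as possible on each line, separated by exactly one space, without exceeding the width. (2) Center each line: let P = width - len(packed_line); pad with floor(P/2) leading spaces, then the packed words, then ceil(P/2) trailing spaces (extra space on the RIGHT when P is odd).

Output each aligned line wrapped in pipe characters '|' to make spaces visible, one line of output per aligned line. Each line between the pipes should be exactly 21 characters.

Answer: |up train language red|
|water banana capture |
| tower table garden  |
|  memory refreshing  |
|     wind memory     |

Derivation:
Line 1: ['up', 'train', 'language', 'red'] (min_width=21, slack=0)
Line 2: ['water', 'banana', 'capture'] (min_width=20, slack=1)
Line 3: ['tower', 'table', 'garden'] (min_width=18, slack=3)
Line 4: ['memory', 'refreshing'] (min_width=17, slack=4)
Line 5: ['wind', 'memory'] (min_width=11, slack=10)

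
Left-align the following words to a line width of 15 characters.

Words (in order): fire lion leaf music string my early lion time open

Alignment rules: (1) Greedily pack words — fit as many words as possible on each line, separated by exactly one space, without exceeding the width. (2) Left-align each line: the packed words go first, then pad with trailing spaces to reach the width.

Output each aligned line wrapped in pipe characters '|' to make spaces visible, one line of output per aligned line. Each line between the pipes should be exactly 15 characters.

Answer: |fire lion leaf |
|music string my|
|early lion time|
|open           |

Derivation:
Line 1: ['fire', 'lion', 'leaf'] (min_width=14, slack=1)
Line 2: ['music', 'string', 'my'] (min_width=15, slack=0)
Line 3: ['early', 'lion', 'time'] (min_width=15, slack=0)
Line 4: ['open'] (min_width=4, slack=11)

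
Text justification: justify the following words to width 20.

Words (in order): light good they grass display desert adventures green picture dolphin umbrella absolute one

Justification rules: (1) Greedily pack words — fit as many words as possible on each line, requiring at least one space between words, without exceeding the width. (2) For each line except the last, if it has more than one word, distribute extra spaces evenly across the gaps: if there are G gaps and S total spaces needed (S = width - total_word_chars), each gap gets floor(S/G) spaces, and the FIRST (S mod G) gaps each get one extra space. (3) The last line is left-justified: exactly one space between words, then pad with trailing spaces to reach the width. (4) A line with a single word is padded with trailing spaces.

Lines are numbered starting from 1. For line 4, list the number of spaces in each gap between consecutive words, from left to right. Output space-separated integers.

Answer: 6

Derivation:
Line 1: ['light', 'good', 'they'] (min_width=15, slack=5)
Line 2: ['grass', 'display', 'desert'] (min_width=20, slack=0)
Line 3: ['adventures', 'green'] (min_width=16, slack=4)
Line 4: ['picture', 'dolphin'] (min_width=15, slack=5)
Line 5: ['umbrella', 'absolute'] (min_width=17, slack=3)
Line 6: ['one'] (min_width=3, slack=17)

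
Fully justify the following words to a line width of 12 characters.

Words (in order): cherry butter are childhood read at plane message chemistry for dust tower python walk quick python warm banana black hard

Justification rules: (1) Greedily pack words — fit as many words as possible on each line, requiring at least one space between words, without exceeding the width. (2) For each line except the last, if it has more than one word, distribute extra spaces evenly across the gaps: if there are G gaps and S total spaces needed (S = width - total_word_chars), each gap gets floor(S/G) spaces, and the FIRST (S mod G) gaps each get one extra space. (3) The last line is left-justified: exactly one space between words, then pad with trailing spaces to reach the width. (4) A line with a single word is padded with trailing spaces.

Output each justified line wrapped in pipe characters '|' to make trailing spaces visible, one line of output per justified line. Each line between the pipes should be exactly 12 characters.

Answer: |cherry      |
|butter   are|
|childhood   |
|read      at|
|plane       |
|message     |
|chemistry   |
|for     dust|
|tower python|
|walk   quick|
|python  warm|
|banana black|
|hard        |

Derivation:
Line 1: ['cherry'] (min_width=6, slack=6)
Line 2: ['butter', 'are'] (min_width=10, slack=2)
Line 3: ['childhood'] (min_width=9, slack=3)
Line 4: ['read', 'at'] (min_width=7, slack=5)
Line 5: ['plane'] (min_width=5, slack=7)
Line 6: ['message'] (min_width=7, slack=5)
Line 7: ['chemistry'] (min_width=9, slack=3)
Line 8: ['for', 'dust'] (min_width=8, slack=4)
Line 9: ['tower', 'python'] (min_width=12, slack=0)
Line 10: ['walk', 'quick'] (min_width=10, slack=2)
Line 11: ['python', 'warm'] (min_width=11, slack=1)
Line 12: ['banana', 'black'] (min_width=12, slack=0)
Line 13: ['hard'] (min_width=4, slack=8)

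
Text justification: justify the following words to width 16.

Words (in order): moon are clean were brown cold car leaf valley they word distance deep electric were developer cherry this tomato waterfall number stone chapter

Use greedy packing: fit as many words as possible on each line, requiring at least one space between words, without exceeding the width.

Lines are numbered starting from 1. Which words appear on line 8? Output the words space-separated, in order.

Line 1: ['moon', 'are', 'clean'] (min_width=14, slack=2)
Line 2: ['were', 'brown', 'cold'] (min_width=15, slack=1)
Line 3: ['car', 'leaf', 'valley'] (min_width=15, slack=1)
Line 4: ['they', 'word'] (min_width=9, slack=7)
Line 5: ['distance', 'deep'] (min_width=13, slack=3)
Line 6: ['electric', 'were'] (min_width=13, slack=3)
Line 7: ['developer', 'cherry'] (min_width=16, slack=0)
Line 8: ['this', 'tomato'] (min_width=11, slack=5)
Line 9: ['waterfall', 'number'] (min_width=16, slack=0)
Line 10: ['stone', 'chapter'] (min_width=13, slack=3)

Answer: this tomato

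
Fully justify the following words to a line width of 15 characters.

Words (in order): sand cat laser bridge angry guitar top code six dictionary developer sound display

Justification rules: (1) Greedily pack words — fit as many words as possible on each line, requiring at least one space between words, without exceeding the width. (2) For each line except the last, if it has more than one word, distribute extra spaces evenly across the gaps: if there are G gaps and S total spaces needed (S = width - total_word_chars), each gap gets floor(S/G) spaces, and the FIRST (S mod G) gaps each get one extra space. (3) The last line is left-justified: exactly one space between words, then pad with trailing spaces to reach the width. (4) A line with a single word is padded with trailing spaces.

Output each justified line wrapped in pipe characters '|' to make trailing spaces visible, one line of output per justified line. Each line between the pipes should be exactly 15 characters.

Line 1: ['sand', 'cat', 'laser'] (min_width=14, slack=1)
Line 2: ['bridge', 'angry'] (min_width=12, slack=3)
Line 3: ['guitar', 'top', 'code'] (min_width=15, slack=0)
Line 4: ['six', 'dictionary'] (min_width=14, slack=1)
Line 5: ['developer', 'sound'] (min_width=15, slack=0)
Line 6: ['display'] (min_width=7, slack=8)

Answer: |sand  cat laser|
|bridge    angry|
|guitar top code|
|six  dictionary|
|developer sound|
|display        |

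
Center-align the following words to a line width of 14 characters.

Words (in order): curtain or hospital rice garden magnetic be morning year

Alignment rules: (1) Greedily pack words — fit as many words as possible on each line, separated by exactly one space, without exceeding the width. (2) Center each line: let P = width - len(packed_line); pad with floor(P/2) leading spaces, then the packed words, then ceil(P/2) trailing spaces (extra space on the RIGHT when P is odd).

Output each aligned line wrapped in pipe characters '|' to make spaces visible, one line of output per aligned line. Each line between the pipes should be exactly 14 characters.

Answer: |  curtain or  |
|hospital rice |
|    garden    |
| magnetic be  |
| morning year |

Derivation:
Line 1: ['curtain', 'or'] (min_width=10, slack=4)
Line 2: ['hospital', 'rice'] (min_width=13, slack=1)
Line 3: ['garden'] (min_width=6, slack=8)
Line 4: ['magnetic', 'be'] (min_width=11, slack=3)
Line 5: ['morning', 'year'] (min_width=12, slack=2)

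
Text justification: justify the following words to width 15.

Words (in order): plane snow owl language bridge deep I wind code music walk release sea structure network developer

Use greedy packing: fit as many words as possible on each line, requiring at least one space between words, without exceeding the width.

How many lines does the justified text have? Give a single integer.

Answer: 8

Derivation:
Line 1: ['plane', 'snow', 'owl'] (min_width=14, slack=1)
Line 2: ['language', 'bridge'] (min_width=15, slack=0)
Line 3: ['deep', 'I', 'wind'] (min_width=11, slack=4)
Line 4: ['code', 'music', 'walk'] (min_width=15, slack=0)
Line 5: ['release', 'sea'] (min_width=11, slack=4)
Line 6: ['structure'] (min_width=9, slack=6)
Line 7: ['network'] (min_width=7, slack=8)
Line 8: ['developer'] (min_width=9, slack=6)
Total lines: 8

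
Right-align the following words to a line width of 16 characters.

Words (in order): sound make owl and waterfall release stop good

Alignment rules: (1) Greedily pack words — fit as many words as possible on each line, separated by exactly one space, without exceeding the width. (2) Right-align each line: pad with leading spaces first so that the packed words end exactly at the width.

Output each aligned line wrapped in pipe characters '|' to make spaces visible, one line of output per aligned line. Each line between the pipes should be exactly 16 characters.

Answer: |  sound make owl|
|   and waterfall|
|    release stop|
|            good|

Derivation:
Line 1: ['sound', 'make', 'owl'] (min_width=14, slack=2)
Line 2: ['and', 'waterfall'] (min_width=13, slack=3)
Line 3: ['release', 'stop'] (min_width=12, slack=4)
Line 4: ['good'] (min_width=4, slack=12)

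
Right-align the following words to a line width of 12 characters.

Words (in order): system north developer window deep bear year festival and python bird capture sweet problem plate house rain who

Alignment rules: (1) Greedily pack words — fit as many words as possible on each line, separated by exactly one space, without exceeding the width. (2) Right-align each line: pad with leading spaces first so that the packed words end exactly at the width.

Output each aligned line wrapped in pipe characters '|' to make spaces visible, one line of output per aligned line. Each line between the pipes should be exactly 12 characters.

Line 1: ['system', 'north'] (min_width=12, slack=0)
Line 2: ['developer'] (min_width=9, slack=3)
Line 3: ['window', 'deep'] (min_width=11, slack=1)
Line 4: ['bear', 'year'] (min_width=9, slack=3)
Line 5: ['festival', 'and'] (min_width=12, slack=0)
Line 6: ['python', 'bird'] (min_width=11, slack=1)
Line 7: ['capture'] (min_width=7, slack=5)
Line 8: ['sweet'] (min_width=5, slack=7)
Line 9: ['problem'] (min_width=7, slack=5)
Line 10: ['plate', 'house'] (min_width=11, slack=1)
Line 11: ['rain', 'who'] (min_width=8, slack=4)

Answer: |system north|
|   developer|
| window deep|
|   bear year|
|festival and|
| python bird|
|     capture|
|       sweet|
|     problem|
| plate house|
|    rain who|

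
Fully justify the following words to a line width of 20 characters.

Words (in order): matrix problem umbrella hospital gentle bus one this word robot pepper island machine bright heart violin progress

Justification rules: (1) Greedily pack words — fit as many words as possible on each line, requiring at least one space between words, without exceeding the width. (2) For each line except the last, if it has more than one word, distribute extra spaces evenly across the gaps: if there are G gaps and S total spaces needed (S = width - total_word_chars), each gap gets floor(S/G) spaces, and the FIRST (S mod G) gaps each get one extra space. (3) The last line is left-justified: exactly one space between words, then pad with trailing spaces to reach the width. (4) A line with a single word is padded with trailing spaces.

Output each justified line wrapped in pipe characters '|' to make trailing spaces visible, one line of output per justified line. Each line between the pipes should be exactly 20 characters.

Answer: |matrix       problem|
|umbrella    hospital|
|gentle  bus one this|
|word   robot  pepper|
|island       machine|
|bright  heart violin|
|progress            |

Derivation:
Line 1: ['matrix', 'problem'] (min_width=14, slack=6)
Line 2: ['umbrella', 'hospital'] (min_width=17, slack=3)
Line 3: ['gentle', 'bus', 'one', 'this'] (min_width=19, slack=1)
Line 4: ['word', 'robot', 'pepper'] (min_width=17, slack=3)
Line 5: ['island', 'machine'] (min_width=14, slack=6)
Line 6: ['bright', 'heart', 'violin'] (min_width=19, slack=1)
Line 7: ['progress'] (min_width=8, slack=12)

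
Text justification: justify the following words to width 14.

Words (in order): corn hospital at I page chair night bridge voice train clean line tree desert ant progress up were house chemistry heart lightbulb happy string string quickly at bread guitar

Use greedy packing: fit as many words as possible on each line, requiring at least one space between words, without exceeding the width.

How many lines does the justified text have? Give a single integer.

Answer: 16

Derivation:
Line 1: ['corn', 'hospital'] (min_width=13, slack=1)
Line 2: ['at', 'I', 'page'] (min_width=9, slack=5)
Line 3: ['chair', 'night'] (min_width=11, slack=3)
Line 4: ['bridge', 'voice'] (min_width=12, slack=2)
Line 5: ['train', 'clean'] (min_width=11, slack=3)
Line 6: ['line', 'tree'] (min_width=9, slack=5)
Line 7: ['desert', 'ant'] (min_width=10, slack=4)
Line 8: ['progress', 'up'] (min_width=11, slack=3)
Line 9: ['were', 'house'] (min_width=10, slack=4)
Line 10: ['chemistry'] (min_width=9, slack=5)
Line 11: ['heart'] (min_width=5, slack=9)
Line 12: ['lightbulb'] (min_width=9, slack=5)
Line 13: ['happy', 'string'] (min_width=12, slack=2)
Line 14: ['string', 'quickly'] (min_width=14, slack=0)
Line 15: ['at', 'bread'] (min_width=8, slack=6)
Line 16: ['guitar'] (min_width=6, slack=8)
Total lines: 16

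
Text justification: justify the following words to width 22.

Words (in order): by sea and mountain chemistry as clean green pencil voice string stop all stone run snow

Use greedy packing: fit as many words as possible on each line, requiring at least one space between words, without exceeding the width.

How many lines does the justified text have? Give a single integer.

Line 1: ['by', 'sea', 'and', 'mountain'] (min_width=19, slack=3)
Line 2: ['chemistry', 'as', 'clean'] (min_width=18, slack=4)
Line 3: ['green', 'pencil', 'voice'] (min_width=18, slack=4)
Line 4: ['string', 'stop', 'all', 'stone'] (min_width=21, slack=1)
Line 5: ['run', 'snow'] (min_width=8, slack=14)
Total lines: 5

Answer: 5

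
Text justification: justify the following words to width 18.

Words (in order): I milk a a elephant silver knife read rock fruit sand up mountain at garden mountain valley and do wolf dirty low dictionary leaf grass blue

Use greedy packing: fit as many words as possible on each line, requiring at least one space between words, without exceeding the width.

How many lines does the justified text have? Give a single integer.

Answer: 9

Derivation:
Line 1: ['I', 'milk', 'a', 'a'] (min_width=10, slack=8)
Line 2: ['elephant', 'silver'] (min_width=15, slack=3)
Line 3: ['knife', 'read', 'rock'] (min_width=15, slack=3)
Line 4: ['fruit', 'sand', 'up'] (min_width=13, slack=5)
Line 5: ['mountain', 'at', 'garden'] (min_width=18, slack=0)
Line 6: ['mountain', 'valley'] (min_width=15, slack=3)
Line 7: ['and', 'do', 'wolf', 'dirty'] (min_width=17, slack=1)
Line 8: ['low', 'dictionary'] (min_width=14, slack=4)
Line 9: ['leaf', 'grass', 'blue'] (min_width=15, slack=3)
Total lines: 9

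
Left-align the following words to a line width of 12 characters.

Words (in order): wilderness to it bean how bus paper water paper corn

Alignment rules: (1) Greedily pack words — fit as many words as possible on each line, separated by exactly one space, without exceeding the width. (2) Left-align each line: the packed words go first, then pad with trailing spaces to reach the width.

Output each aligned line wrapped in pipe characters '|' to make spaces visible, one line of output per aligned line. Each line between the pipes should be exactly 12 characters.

Answer: |wilderness  |
|to it bean  |
|how bus     |
|paper water |
|paper corn  |

Derivation:
Line 1: ['wilderness'] (min_width=10, slack=2)
Line 2: ['to', 'it', 'bean'] (min_width=10, slack=2)
Line 3: ['how', 'bus'] (min_width=7, slack=5)
Line 4: ['paper', 'water'] (min_width=11, slack=1)
Line 5: ['paper', 'corn'] (min_width=10, slack=2)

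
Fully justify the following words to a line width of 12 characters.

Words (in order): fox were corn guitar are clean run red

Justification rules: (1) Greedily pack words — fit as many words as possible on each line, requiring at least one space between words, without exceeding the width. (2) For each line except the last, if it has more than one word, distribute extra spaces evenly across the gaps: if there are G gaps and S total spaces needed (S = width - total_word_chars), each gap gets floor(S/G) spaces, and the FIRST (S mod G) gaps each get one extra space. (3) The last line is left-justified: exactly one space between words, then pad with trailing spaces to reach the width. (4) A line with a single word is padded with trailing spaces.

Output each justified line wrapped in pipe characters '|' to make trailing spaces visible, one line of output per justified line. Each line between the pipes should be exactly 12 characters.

Answer: |fox     were|
|corn  guitar|
|are    clean|
|run red     |

Derivation:
Line 1: ['fox', 'were'] (min_width=8, slack=4)
Line 2: ['corn', 'guitar'] (min_width=11, slack=1)
Line 3: ['are', 'clean'] (min_width=9, slack=3)
Line 4: ['run', 'red'] (min_width=7, slack=5)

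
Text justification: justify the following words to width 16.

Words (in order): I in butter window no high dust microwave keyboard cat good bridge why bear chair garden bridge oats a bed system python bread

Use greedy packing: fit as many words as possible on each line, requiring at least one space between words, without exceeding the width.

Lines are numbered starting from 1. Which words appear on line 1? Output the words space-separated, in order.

Answer: I in butter

Derivation:
Line 1: ['I', 'in', 'butter'] (min_width=11, slack=5)
Line 2: ['window', 'no', 'high'] (min_width=14, slack=2)
Line 3: ['dust', 'microwave'] (min_width=14, slack=2)
Line 4: ['keyboard', 'cat'] (min_width=12, slack=4)
Line 5: ['good', 'bridge', 'why'] (min_width=15, slack=1)
Line 6: ['bear', 'chair'] (min_width=10, slack=6)
Line 7: ['garden', 'bridge'] (min_width=13, slack=3)
Line 8: ['oats', 'a', 'bed'] (min_width=10, slack=6)
Line 9: ['system', 'python'] (min_width=13, slack=3)
Line 10: ['bread'] (min_width=5, slack=11)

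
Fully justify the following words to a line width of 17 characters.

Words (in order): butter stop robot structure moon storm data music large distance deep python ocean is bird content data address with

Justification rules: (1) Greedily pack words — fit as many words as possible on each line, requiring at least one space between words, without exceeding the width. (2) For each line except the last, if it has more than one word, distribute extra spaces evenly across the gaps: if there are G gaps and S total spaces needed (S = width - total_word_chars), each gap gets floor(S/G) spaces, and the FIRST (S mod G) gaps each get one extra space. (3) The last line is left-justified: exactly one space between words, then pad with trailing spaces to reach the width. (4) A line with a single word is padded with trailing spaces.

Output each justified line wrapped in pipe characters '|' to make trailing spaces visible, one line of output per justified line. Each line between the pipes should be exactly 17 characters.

Line 1: ['butter', 'stop', 'robot'] (min_width=17, slack=0)
Line 2: ['structure', 'moon'] (min_width=14, slack=3)
Line 3: ['storm', 'data', 'music'] (min_width=16, slack=1)
Line 4: ['large', 'distance'] (min_width=14, slack=3)
Line 5: ['deep', 'python', 'ocean'] (min_width=17, slack=0)
Line 6: ['is', 'bird', 'content'] (min_width=15, slack=2)
Line 7: ['data', 'address', 'with'] (min_width=17, slack=0)

Answer: |butter stop robot|
|structure    moon|
|storm  data music|
|large    distance|
|deep python ocean|
|is  bird  content|
|data address with|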